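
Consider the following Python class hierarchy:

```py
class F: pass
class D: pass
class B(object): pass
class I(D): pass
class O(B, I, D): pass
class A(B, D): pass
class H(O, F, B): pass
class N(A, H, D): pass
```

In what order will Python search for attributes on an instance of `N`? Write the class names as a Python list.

L[N] = N + merge(L[A], L[H], L[D], [A H D])
  take A:  [A B D object] + [H O F B I D object] + [D object] + [A H D]
  take H:  [B D object] + [H O F B I D object] + [D object] + [H D]
  take O:  [B D object] + [O F B I D object] + [D object] + [D]
  take F:  [B D object] + [F B I D object] + [D object] + [D]
  take B:  [B D object] + [B I D object] + [D object] + [D]
  take I:  [D object] + [I D object] + [D object] + [D]
  take D:  [D object] + [D object] + [D object] + [D]
  take object:  [object] + [object] + [object]

[N, A, H, O, F, B, I, D, object]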